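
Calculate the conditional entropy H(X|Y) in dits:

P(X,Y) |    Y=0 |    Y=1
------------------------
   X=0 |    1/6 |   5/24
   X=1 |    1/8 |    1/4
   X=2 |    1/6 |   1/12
0.4551 dits

Using the chain rule: H(X|Y) = H(X,Y) - H(Y)

First, compute H(X,Y) = 0.7546 dits

Marginal P(Y) = (11/24, 13/24)
H(Y) = 0.2995 dits

H(X|Y) = H(X,Y) - H(Y) = 0.7546 - 0.2995 = 0.4551 dits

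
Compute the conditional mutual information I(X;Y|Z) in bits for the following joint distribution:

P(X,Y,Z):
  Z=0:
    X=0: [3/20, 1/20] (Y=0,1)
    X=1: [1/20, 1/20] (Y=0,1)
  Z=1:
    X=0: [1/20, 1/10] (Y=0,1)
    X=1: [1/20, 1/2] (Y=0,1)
0.0479 bits

Conditional mutual information: I(X;Y|Z) = H(X|Z) + H(Y|Z) - H(X,Y|Z)

H(Z) = 0.8813
H(X,Z) = 1.6815 → H(X|Z) = 0.8002
H(Y,Z) = 1.5710 → H(Y|Z) = 0.6897
H(X,Y,Z) = 2.3232 → H(X,Y|Z) = 1.4419

I(X;Y|Z) = 0.8002 + 0.6897 - 1.4419 = 0.0479 bits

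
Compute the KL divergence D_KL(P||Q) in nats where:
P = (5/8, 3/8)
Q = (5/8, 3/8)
0.0000 nats

KL divergence: D_KL(P||Q) = Σ p(x) log(p(x)/q(x))

Computing term by term:
  x=0: 5/8 × log_e[(5/8)/(5/8)] = 5/8 × 0.0000 = 0.0000
  x=1: 3/8 × log_e[(3/8)/(3/8)] = 3/8 × 0.0000 = 0.0000

D_KL(P||Q) = 0.0000 nats

Note: KL divergence is always non-negative and equals 0 iff P = Q.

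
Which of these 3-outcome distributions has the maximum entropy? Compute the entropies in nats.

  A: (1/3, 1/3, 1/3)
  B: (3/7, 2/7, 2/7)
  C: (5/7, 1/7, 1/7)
A

For a discrete distribution over n outcomes, entropy is maximized by the uniform distribution.

Computing entropies:
H(A) = 1.0986 nats
H(B) = 1.0790 nats
H(C) = 0.7963 nats

The uniform distribution (where all probabilities equal 1/3) achieves the maximum entropy of log_e(3) = 1.0986 nats.

Distribution A has the highest entropy.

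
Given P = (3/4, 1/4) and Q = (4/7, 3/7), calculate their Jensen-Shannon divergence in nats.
0.0179 nats

Jensen-Shannon divergence is:
JSD(P||Q) = 0.5 × D_KL(P||M) + 0.5 × D_KL(Q||M)
where M = 0.5 × (P + Q) is the mixture distribution.

M = 0.5 × (3/4, 1/4) + 0.5 × (4/7, 3/7) = (0.660714, 0.339286)

D_KL(P||M) = 0.0187 nats
D_KL(Q||M) = 0.0172 nats

JSD(P||Q) = 0.5 × 0.0187 + 0.5 × 0.0172 = 0.0179 nats

Unlike KL divergence, JSD is symmetric and bounded: 0 ≤ JSD ≤ log(2).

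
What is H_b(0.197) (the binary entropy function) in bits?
0.7159 bits

The binary entropy function is:
H(p) = -p log(p) - (1-p) log(1-p)

H(0.197) = -0.197 × log_2(0.197) - 0.803 × log_2(0.803)
H(0.197) = 0.7159 bits

Note: Binary entropy is maximized at p=0.5 (H=1 bit) and minimized at p=0 or p=1 (H=0).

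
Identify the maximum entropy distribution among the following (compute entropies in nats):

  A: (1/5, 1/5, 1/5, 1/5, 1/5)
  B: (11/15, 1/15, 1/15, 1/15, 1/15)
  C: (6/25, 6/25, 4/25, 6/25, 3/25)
A

For a discrete distribution over n outcomes, entropy is maximized by the uniform distribution.

Computing entropies:
H(A) = 1.6094 nats
H(B) = 0.9496 nats
H(C) = 1.5752 nats

The uniform distribution (where all probabilities equal 1/5) achieves the maximum entropy of log_e(5) = 1.6094 nats.

Distribution A has the highest entropy.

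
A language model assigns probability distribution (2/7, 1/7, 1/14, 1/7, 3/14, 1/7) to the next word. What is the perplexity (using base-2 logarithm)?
5.5317

Perplexity is 2^H (or exp(H) for natural log).

First, H = -Σ p log p = 2.4677 bits
Perplexity = 2^2.4677 = 5.5317

Interpretation: The model's uncertainty is equivalent to choosing uniformly among 5.5 options.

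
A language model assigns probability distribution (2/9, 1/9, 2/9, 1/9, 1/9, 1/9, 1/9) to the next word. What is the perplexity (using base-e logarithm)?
6.6138

Perplexity is e^H (or exp(H) for natural log).

First, H = -Σ p log p = 1.8892 nats
Perplexity = e^1.8892 = 6.6138

Interpretation: The model's uncertainty is equivalent to choosing uniformly among 6.6 options.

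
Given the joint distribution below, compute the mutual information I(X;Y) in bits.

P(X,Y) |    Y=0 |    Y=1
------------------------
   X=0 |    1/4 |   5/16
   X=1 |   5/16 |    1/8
0.0536 bits

Mutual information: I(X;Y) = H(X) + H(Y) - H(X,Y)

Marginals:
P(X) = (9/16, 7/16), H(X) = 0.9887 bits
P(Y) = (9/16, 7/16), H(Y) = 0.9887 bits

Joint entropy: H(X,Y) = 1.9238 bits

I(X;Y) = 0.9887 + 0.9887 - 1.9238 = 0.0536 bits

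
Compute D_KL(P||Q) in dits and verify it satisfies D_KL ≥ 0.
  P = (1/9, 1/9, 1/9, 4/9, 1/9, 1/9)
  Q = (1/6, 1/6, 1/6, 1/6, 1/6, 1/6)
0.0915 dits

KL divergence satisfies the Gibbs inequality: D_KL(P||Q) ≥ 0 for all distributions P, Q.

D_KL(P||Q) = Σ p(x) log(p(x)/q(x))
Term by term:
  x=0: 1/9 × log_10[(1/9)/(1/6)] = -0.0196
  x=1: 1/9 × log_10[(1/9)/(1/6)] = -0.0196
  x=2: 1/9 × log_10[(1/9)/(1/6)] = -0.0196
  x=3: 4/9 × log_10[(4/9)/(1/6)] = 0.1893
  x=4: 1/9 × log_10[(1/9)/(1/6)] = -0.0196
  x=5: 1/9 × log_10[(1/9)/(1/6)] = -0.0196
D_KL(P||Q) = 0.0915 dits

D_KL(P||Q) = 0.0915 ≥ 0 ✓

This non-negativity is a fundamental property: relative entropy cannot be negative because it measures how different Q is from P.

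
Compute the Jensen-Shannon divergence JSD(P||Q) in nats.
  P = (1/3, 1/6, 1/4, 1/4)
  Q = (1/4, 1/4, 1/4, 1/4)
0.0072 nats

Jensen-Shannon divergence is:
JSD(P||Q) = 0.5 × D_KL(P||M) + 0.5 × D_KL(Q||M)
where M = 0.5 × (P + Q) is the mixture distribution.

M = 0.5 × (1/3, 1/6, 1/4, 1/4) + 0.5 × (1/4, 1/4, 1/4, 1/4) = (7/24, 5/24, 1/4, 1/4)

D_KL(P||M) = 0.0073 nats
D_KL(Q||M) = 0.0070 nats

JSD(P||Q) = 0.5 × 0.0073 + 0.5 × 0.0070 = 0.0072 nats

Unlike KL divergence, JSD is symmetric and bounded: 0 ≤ JSD ≤ log(2).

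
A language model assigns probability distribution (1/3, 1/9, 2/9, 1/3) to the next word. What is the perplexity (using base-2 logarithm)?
3.7091

Perplexity is 2^H (or exp(H) for natural log).

First, H = -Σ p log p = 1.8911 bits
Perplexity = 2^1.8911 = 3.7091

Interpretation: The model's uncertainty is equivalent to choosing uniformly among 3.7 options.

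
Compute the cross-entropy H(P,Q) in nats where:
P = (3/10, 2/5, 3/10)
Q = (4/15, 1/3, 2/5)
1.1109 nats

Cross-entropy: H(P,Q) = -Σ p(x) log q(x)

Alternatively: H(P,Q) = H(P) + D_KL(P||Q)
H(P) = 1.0889 nats
D_KL(P||Q) = 0.0220 nats

H(P,Q) = 1.0889 + 0.0220 = 1.1109 nats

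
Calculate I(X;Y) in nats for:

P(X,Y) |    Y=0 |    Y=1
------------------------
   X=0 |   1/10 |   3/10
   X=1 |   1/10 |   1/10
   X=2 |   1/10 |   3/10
0.0224 nats

Mutual information: I(X;Y) = H(X) + H(Y) - H(X,Y)

Marginals:
P(X) = (2/5, 1/5, 2/5), H(X) = 1.0549 nats
P(Y) = (3/10, 7/10), H(Y) = 0.6109 nats

Joint entropy: H(X,Y) = 1.6434 nats

I(X;Y) = 1.0549 + 0.6109 - 1.6434 = 0.0224 nats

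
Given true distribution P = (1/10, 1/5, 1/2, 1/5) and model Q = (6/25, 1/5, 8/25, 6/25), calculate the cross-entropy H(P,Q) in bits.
1.9040 bits

Cross-entropy: H(P,Q) = -Σ p(x) log q(x)

Alternatively: H(P,Q) = H(P) + D_KL(P||Q)
H(P) = 1.7610 bits
D_KL(P||Q) = 0.1430 bits

H(P,Q) = 1.7610 + 0.1430 = 1.9040 bits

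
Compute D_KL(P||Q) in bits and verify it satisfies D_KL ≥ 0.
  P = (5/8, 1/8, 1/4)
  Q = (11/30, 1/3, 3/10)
0.2382 bits

KL divergence satisfies the Gibbs inequality: D_KL(P||Q) ≥ 0 for all distributions P, Q.

D_KL(P||Q) = Σ p(x) log(p(x)/q(x))
Term by term:
  x=0: 5/8 × log_2[(5/8)/(11/30)] = 0.4809
  x=1: 1/8 × log_2[(1/8)/(1/3)] = -0.1769
  x=2: 1/4 × log_2[(1/4)/(3/10)] = -0.0658
D_KL(P||Q) = 0.2382 bits

D_KL(P||Q) = 0.2382 ≥ 0 ✓

This non-negativity is a fundamental property: relative entropy cannot be negative because it measures how different Q is from P.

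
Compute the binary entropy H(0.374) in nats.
0.6611 nats

The binary entropy function is:
H(p) = -p log(p) - (1-p) log(1-p)

H(0.374) = -0.374 × log_e(0.374) - 0.626 × log_e(0.626)
H(0.374) = 0.6611 nats

Note: Binary entropy is maximized at p=0.5 (H=1 bit) and minimized at p=0 or p=1 (H=0).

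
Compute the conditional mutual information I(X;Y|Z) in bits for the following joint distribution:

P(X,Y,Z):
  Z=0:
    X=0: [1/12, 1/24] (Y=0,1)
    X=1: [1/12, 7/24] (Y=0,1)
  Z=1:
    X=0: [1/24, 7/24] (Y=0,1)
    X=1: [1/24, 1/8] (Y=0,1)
0.0664 bits

Conditional mutual information: I(X;Y|Z) = H(X|Z) + H(Y|Z) - H(X,Y|Z)

H(Z) = 1.0000
H(X,Z) = 1.8648 → H(X|Z) = 0.8648
H(Y,Z) = 1.7842 → H(Y|Z) = 0.7842
H(X,Y,Z) = 2.5826 → H(X,Y|Z) = 1.5826

I(X;Y|Z) = 0.8648 + 0.7842 - 1.5826 = 0.0664 bits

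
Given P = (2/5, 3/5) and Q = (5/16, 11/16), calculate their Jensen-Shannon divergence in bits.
0.0060 bits

Jensen-Shannon divergence is:
JSD(P||Q) = 0.5 × D_KL(P||M) + 0.5 × D_KL(Q||M)
where M = 0.5 × (P + Q) is the mixture distribution.

M = 0.5 × (2/5, 3/5) + 0.5 × (5/16, 11/16) = (0.35625, 0.64375)

D_KL(P||M) = 0.0059 bits
D_KL(Q||M) = 0.0061 bits

JSD(P||Q) = 0.5 × 0.0059 + 0.5 × 0.0061 = 0.0060 bits

Unlike KL divergence, JSD is symmetric and bounded: 0 ≤ JSD ≤ log(2).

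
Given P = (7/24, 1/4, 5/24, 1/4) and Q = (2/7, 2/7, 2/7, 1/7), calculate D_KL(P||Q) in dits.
0.0203 dits

KL divergence: D_KL(P||Q) = Σ p(x) log(p(x)/q(x))

Computing term by term:
  x=0: 7/24 × log_10[(7/24)/(2/7)] = 7/24 × 0.0090 = 0.0026
  x=1: 1/4 × log_10[(1/4)/(2/7)] = 1/4 × -0.0580 = -0.0145
  x=2: 5/24 × log_10[(5/24)/(2/7)] = 5/24 × -0.1372 = -0.0286
  x=3: 1/4 × log_10[(1/4)/(1/7)] = 1/4 × 0.2430 = 0.0608

D_KL(P||Q) = 0.0203 dits

Note: KL divergence is always non-negative and equals 0 iff P = Q.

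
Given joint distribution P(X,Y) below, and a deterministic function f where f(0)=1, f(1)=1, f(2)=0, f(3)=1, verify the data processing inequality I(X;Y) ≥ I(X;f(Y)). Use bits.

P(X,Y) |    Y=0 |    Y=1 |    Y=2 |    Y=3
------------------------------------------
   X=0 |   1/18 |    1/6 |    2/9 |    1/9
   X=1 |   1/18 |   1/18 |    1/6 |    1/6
I(X;Y) = 0.0468, I(X;f(Y)) = 0.0005, inequality holds: 0.0468 ≥ 0.0005

Data Processing Inequality: For any Markov chain X → Y → Z, we have I(X;Y) ≥ I(X;Z).

Here Z = f(Y) is a deterministic function of Y, forming X → Y → Z.

Original I(X;Y) = 0.0468 bits

After applying f:
P(X,Z) where Z=f(Y):
- P(X,Z=0) = P(X,Y=2)
- P(X,Z=1) = P(X,Y=0) + P(X,Y=1) + P(X,Y=3)

I(X;Z) = I(X;f(Y)) = 0.0005 bits

Verification: 0.0468 ≥ 0.0005 ✓

Information cannot be created by processing; the function f can only lose information about X.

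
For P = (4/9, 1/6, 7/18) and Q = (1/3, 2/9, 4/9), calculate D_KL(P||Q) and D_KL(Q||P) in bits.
D_KL(P||Q) = 0.0404, D_KL(Q||P) = 0.0395

KL divergence is not symmetric: D_KL(P||Q) ≠ D_KL(Q||P) in general.

D_KL(P||Q) = 0.0404 bits
D_KL(Q||P) = 0.0395 bits

No, they are not equal!

This asymmetry is why KL divergence is not a true distance metric.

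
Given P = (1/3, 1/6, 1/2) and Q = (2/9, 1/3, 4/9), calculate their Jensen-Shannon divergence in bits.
0.0297 bits

Jensen-Shannon divergence is:
JSD(P||Q) = 0.5 × D_KL(P||M) + 0.5 × D_KL(Q||M)
where M = 0.5 × (P + Q) is the mixture distribution.

M = 0.5 × (1/3, 1/6, 1/2) + 0.5 × (2/9, 1/3, 4/9) = (5/18, 1/4, 17/36)

D_KL(P||M) = 0.0314 bits
D_KL(Q||M) = 0.0279 bits

JSD(P||Q) = 0.5 × 0.0314 + 0.5 × 0.0279 = 0.0297 bits

Unlike KL divergence, JSD is symmetric and bounded: 0 ≤ JSD ≤ log(2).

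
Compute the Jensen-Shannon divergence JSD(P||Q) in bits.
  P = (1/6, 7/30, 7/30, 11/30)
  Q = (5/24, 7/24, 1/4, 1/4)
0.0122 bits

Jensen-Shannon divergence is:
JSD(P||Q) = 0.5 × D_KL(P||M) + 0.5 × D_KL(Q||M)
where M = 0.5 × (P + Q) is the mixture distribution.

M = 0.5 × (1/6, 7/30, 7/30, 11/30) + 0.5 × (5/24, 7/24, 1/4, 1/4) = (3/16, 0.2625, 0.241667, 0.308333)

D_KL(P||M) = 0.0119 bits
D_KL(Q||M) = 0.0126 bits

JSD(P||Q) = 0.5 × 0.0119 + 0.5 × 0.0126 = 0.0122 bits

Unlike KL divergence, JSD is symmetric and bounded: 0 ≤ JSD ≤ log(2).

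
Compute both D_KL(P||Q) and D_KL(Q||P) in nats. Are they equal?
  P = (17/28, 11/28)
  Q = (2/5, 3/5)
D_KL(P||Q) = 0.0870, D_KL(Q||P) = 0.0872

KL divergence is not symmetric: D_KL(P||Q) ≠ D_KL(Q||P) in general.

D_KL(P||Q) = 0.0870 nats
D_KL(Q||P) = 0.0872 nats

No, they are not equal!

This asymmetry is why KL divergence is not a true distance metric.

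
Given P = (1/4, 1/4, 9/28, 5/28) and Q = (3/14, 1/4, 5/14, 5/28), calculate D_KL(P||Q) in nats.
0.0047 nats

KL divergence: D_KL(P||Q) = Σ p(x) log(p(x)/q(x))

Computing term by term:
  x=0: 1/4 × log_e[(1/4)/(3/14)] = 1/4 × 0.1542 = 0.0385
  x=1: 1/4 × log_e[(1/4)/(1/4)] = 1/4 × 0.0000 = 0.0000
  x=2: 9/28 × log_e[(9/28)/(5/14)] = 9/28 × -0.1054 = -0.0339
  x=3: 5/28 × log_e[(5/28)/(5/28)] = 5/28 × 0.0000 = 0.0000

D_KL(P||Q) = 0.0047 nats

Note: KL divergence is always non-negative and equals 0 iff P = Q.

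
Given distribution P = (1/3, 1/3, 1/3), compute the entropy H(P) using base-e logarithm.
1.0986 nats

Shannon entropy is H(X) = -Σ p(x) log p(x).

For P = (1/3, 1/3, 1/3):
H = -1/3 × log_e(1/3) -1/3 × log_e(1/3) -1/3 × log_e(1/3)
H = 1.0986 nats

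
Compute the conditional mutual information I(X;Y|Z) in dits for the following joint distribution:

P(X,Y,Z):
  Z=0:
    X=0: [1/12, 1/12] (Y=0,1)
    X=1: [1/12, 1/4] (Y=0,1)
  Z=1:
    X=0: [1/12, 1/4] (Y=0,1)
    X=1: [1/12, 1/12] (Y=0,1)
0.0133 dits

Conditional mutual information: I(X;Y|Z) = H(X|Z) + H(Y|Z) - H(X,Y|Z)

H(Z) = 0.3010
H(X,Z) = 0.5775 → H(X|Z) = 0.2764
H(Y,Z) = 0.5775 → H(Y|Z) = 0.2764
H(X,Y,Z) = 0.8406 → H(X,Y|Z) = 0.5396

I(X;Y|Z) = 0.2764 + 0.2764 - 0.5396 = 0.0133 dits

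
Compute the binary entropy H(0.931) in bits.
0.3622 bits

The binary entropy function is:
H(p) = -p log(p) - (1-p) log(1-p)

H(0.931) = -0.931 × log_2(0.931) - 0.069 × log_2(0.069)
H(0.931) = 0.3622 bits

Note: Binary entropy is maximized at p=0.5 (H=1 bit) and minimized at p=0 or p=1 (H=0).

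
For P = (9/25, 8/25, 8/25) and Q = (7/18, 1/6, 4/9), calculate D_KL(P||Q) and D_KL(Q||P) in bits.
D_KL(P||Q) = 0.1094, D_KL(Q||P) = 0.0971

KL divergence is not symmetric: D_KL(P||Q) ≠ D_KL(Q||P) in general.

D_KL(P||Q) = 0.1094 bits
D_KL(Q||P) = 0.0971 bits

No, they are not equal!

This asymmetry is why KL divergence is not a true distance metric.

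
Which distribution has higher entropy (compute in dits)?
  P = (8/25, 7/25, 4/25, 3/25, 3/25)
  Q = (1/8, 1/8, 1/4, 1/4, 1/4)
Q

Computing entropies in dits:
H(P) = 0.6615
H(Q) = 0.6773

Distribution Q has higher entropy.

Intuition: The distribution closer to uniform (more spread out) has higher entropy.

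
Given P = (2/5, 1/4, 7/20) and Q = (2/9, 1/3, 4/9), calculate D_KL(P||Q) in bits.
0.1148 bits

KL divergence: D_KL(P||Q) = Σ p(x) log(p(x)/q(x))

Computing term by term:
  x=0: 2/5 × log_2[(2/5)/(2/9)] = 2/5 × 0.8480 = 0.3392
  x=1: 1/4 × log_2[(1/4)/(1/3)] = 1/4 × -0.4150 = -0.1038
  x=2: 7/20 × log_2[(7/20)/(4/9)] = 7/20 × -0.3446 = -0.1206

D_KL(P||Q) = 0.1148 bits

Note: KL divergence is always non-negative and equals 0 iff P = Q.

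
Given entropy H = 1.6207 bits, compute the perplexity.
3.0752

Perplexity is 2^H (or exp(H) for natural log).

H = 1.6207 bits
Perplexity = 2^1.6207 = 3.0752

Interpretation: The model's uncertainty is equivalent to choosing uniformly among 3.1 options.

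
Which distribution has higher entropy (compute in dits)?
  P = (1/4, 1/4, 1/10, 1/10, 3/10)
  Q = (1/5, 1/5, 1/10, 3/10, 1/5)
Q

Computing entropies in dits:
H(P) = 0.6579
H(Q) = 0.6762

Distribution Q has higher entropy.

Intuition: The distribution closer to uniform (more spread out) has higher entropy.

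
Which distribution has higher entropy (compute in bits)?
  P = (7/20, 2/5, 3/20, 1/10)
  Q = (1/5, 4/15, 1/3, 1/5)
Q

Computing entropies in bits:
H(P) = 1.8016
H(Q) = 1.9656

Distribution Q has higher entropy.

Intuition: The distribution closer to uniform (more spread out) has higher entropy.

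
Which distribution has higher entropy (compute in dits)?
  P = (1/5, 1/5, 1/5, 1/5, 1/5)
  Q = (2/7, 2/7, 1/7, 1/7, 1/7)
P

Computing entropies in dits:
H(P) = 0.6990
H(Q) = 0.6731

Distribution P has higher entropy.

Intuition: The distribution closer to uniform (more spread out) has higher entropy.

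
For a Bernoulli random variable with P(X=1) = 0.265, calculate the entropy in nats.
0.5782 nats

The binary entropy function is:
H(p) = -p log(p) - (1-p) log(1-p)

H(0.265) = -0.265 × log_e(0.265) - 0.735 × log_e(0.735)
H(0.265) = 0.5782 nats

Note: Binary entropy is maximized at p=0.5 (H=1 bit) and minimized at p=0 or p=1 (H=0).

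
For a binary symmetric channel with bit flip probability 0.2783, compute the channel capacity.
0.1469 bits

For a binary symmetric channel (BSC) with error probability p:
Capacity C = 1 - H(p) bits per symbol

where H(p) = -p log₂(p) - (1-p) log₂(1-p) is the binary entropy function.

H(0.2783) = 0.8531 bits
C = 1 - 0.8531 = 0.1469 bits per symbol

This means we can reliably transmit up to 0.1469 bits of information per channel use.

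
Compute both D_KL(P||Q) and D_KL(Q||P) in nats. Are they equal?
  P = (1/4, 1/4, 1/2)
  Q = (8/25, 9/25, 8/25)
D_KL(P||Q) = 0.0703, D_KL(Q||P) = 0.0675

KL divergence is not symmetric: D_KL(P||Q) ≠ D_KL(Q||P) in general.

D_KL(P||Q) = 0.0703 nats
D_KL(Q||P) = 0.0675 nats

No, they are not equal!

This asymmetry is why KL divergence is not a true distance metric.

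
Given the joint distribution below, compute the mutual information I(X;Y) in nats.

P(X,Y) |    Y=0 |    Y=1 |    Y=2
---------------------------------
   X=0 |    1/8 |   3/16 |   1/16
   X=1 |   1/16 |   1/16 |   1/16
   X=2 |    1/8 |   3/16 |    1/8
0.0144 nats

Mutual information: I(X;Y) = H(X) + H(Y) - H(X,Y)

Marginals:
P(X) = (3/8, 3/16, 7/16), H(X) = 1.0434 nats
P(Y) = (5/16, 7/16, 1/4), H(Y) = 1.0717 nats

Joint entropy: H(X,Y) = 2.1007 nats

I(X;Y) = 1.0434 + 1.0717 - 2.1007 = 0.0144 nats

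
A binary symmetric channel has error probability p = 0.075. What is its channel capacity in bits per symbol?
0.6157 bits

For a binary symmetric channel (BSC) with error probability p:
Capacity C = 1 - H(p) bits per symbol

where H(p) = -p log₂(p) - (1-p) log₂(1-p) is the binary entropy function.

H(0.075) = 0.3843 bits
C = 1 - 0.3843 = 0.6157 bits per symbol

This means we can reliably transmit up to 0.6157 bits of information per channel use.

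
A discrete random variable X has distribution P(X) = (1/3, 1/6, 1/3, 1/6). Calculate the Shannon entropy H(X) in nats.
1.3297 nats

Shannon entropy is H(X) = -Σ p(x) log p(x).

For P = (1/3, 1/6, 1/3, 1/6):
H = -1/3 × log_e(1/3) -1/6 × log_e(1/6) -1/3 × log_e(1/3) -1/6 × log_e(1/6)
H = 1.3297 nats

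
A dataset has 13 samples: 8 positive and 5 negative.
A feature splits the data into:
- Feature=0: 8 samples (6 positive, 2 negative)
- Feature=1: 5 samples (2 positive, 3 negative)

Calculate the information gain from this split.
0.0885 bits

Information Gain = H(Y) - H(Y|Feature)

Before split:
P(positive) = 8/13 = 0.6154
H(Y) = 0.9612 bits

After split:
Feature=0: H = 0.8113 bits (weight = 8/13)
Feature=1: H = 0.9710 bits (weight = 5/13)
H(Y|Feature) = (8/13)×0.8113 + (5/13)×0.9710 = 0.8727 bits

Information Gain = 0.9612 - 0.8727 = 0.0885 bits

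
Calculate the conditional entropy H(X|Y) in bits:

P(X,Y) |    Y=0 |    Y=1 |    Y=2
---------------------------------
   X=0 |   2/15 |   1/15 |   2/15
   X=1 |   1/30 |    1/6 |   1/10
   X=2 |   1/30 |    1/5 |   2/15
1.4598 bits

Using the chain rule: H(X|Y) = H(X,Y) - H(Y)

First, compute H(X,Y) = 2.9777 bits

Marginal P(Y) = (1/5, 13/30, 11/30)
H(Y) = 1.5179 bits

H(X|Y) = H(X,Y) - H(Y) = 2.9777 - 1.5179 = 1.4598 bits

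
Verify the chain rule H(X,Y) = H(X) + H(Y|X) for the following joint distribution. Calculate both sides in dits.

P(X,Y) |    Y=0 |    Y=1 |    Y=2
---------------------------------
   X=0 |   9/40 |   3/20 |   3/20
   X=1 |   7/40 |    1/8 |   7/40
H(X,Y) = 0.7708, H(X) = 0.3005, H(Y|X) = 0.4703 (all in dits)

Chain rule: H(X,Y) = H(X) + H(Y|X)

Left side — joint entropy directly:
H(X,Y) = -Σ p(x,y) log p(x,y) = 0.7708 dits

Right side — compute H(Y|X) from the conditional distributions:
P(X) = (21/40, 19/40), so H(X) = 0.3005 dits
H(Y|X) = Σ_x P(X=x) · H(Y|X=x):
  P(Y|X=0) = (3/7, 2/7, 2/7), H(Y|X=0) = 0.4686, weight P(X=0) = 21/40
  P(Y|X=1) = (7/19, 5/19, 7/19), H(Y|X=1) = 0.4721, weight P(X=1) = 19/40
H(Y|X) = 0.4703 dits

H(X) + H(Y|X) = 0.3005 + 0.4703 = 0.7708 dits

Both sides equal 0.7708 dits. ✓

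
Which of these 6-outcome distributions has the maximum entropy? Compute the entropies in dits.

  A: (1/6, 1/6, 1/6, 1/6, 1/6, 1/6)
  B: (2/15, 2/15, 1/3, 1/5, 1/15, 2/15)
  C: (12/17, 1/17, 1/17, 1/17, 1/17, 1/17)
A

For a discrete distribution over n outcomes, entropy is maximized by the uniform distribution.

Computing entropies:
H(A) = 0.7782 dits
H(B) = 0.7273 dits
H(C) = 0.4687 dits

The uniform distribution (where all probabilities equal 1/6) achieves the maximum entropy of log_10(6) = 0.7782 dits.

Distribution A has the highest entropy.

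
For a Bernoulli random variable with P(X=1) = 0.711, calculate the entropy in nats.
0.6013 nats

The binary entropy function is:
H(p) = -p log(p) - (1-p) log(1-p)

H(0.711) = -0.711 × log_e(0.711) - 0.289 × log_e(0.289)
H(0.711) = 0.6013 nats

Note: Binary entropy is maximized at p=0.5 (H=1 bit) and minimized at p=0 or p=1 (H=0).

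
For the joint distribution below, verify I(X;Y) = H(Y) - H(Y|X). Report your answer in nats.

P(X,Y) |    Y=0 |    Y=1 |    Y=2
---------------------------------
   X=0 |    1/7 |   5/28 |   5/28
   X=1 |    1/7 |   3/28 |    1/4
I(X;Y) = 0.0150 nats

Mutual information has multiple equivalent forms:
- I(X;Y) = H(X) - H(X|Y)
- I(X;Y) = H(Y) - H(Y|X)
- I(X;Y) = H(X) + H(Y) - H(X,Y)

Computing all quantities:
H(X) = 0.6931, H(Y) = 1.0790, H(X,Y) = 1.7571
H(X|Y) = 0.6781, H(Y|X) = 1.0640

Verification:
H(X) - H(X|Y) = 0.6931 - 0.6781 = 0.0150
H(Y) - H(Y|X) = 1.0790 - 1.0640 = 0.0150
H(X) + H(Y) - H(X,Y) = 0.6931 + 1.0790 - 1.7571 = 0.0150

All forms give I(X;Y) = 0.0150 nats. ✓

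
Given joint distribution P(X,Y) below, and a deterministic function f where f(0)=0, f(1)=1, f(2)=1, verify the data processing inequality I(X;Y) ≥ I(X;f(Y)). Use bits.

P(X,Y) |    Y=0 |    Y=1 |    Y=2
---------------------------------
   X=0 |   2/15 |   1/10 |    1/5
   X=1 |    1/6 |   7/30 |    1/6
I(X;Y) = 0.0316, I(X;f(Y)) = 0.0002, inequality holds: 0.0316 ≥ 0.0002

Data Processing Inequality: For any Markov chain X → Y → Z, we have I(X;Y) ≥ I(X;Z).

Here Z = f(Y) is a deterministic function of Y, forming X → Y → Z.

Original I(X;Y) = 0.0316 bits

After applying f:
P(X,Z) where Z=f(Y):
- P(X,Z=0) = P(X,Y=0)
- P(X,Z=1) = P(X,Y=1) + P(X,Y=2)

I(X;Z) = I(X;f(Y)) = 0.0002 bits

Verification: 0.0316 ≥ 0.0002 ✓

Information cannot be created by processing; the function f can only lose information about X.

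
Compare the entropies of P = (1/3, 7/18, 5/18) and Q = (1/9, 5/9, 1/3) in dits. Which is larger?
P

Computing entropies in dits:
H(P) = 0.4731
H(Q) = 0.4069

Distribution P has higher entropy.

Intuition: The distribution closer to uniform (more spread out) has higher entropy.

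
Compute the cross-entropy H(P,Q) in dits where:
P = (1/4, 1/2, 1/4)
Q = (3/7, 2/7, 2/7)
0.5000 dits

Cross-entropy: H(P,Q) = -Σ p(x) log q(x)

Alternatively: H(P,Q) = H(P) + D_KL(P||Q)
H(P) = 0.4515 dits
D_KL(P||Q) = 0.0485 dits

H(P,Q) = 0.4515 + 0.0485 = 0.5000 dits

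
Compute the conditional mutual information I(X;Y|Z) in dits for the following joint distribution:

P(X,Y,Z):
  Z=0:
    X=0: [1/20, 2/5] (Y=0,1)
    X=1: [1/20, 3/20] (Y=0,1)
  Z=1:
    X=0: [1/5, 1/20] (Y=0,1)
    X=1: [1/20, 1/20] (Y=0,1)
0.0107 dits

Conditional mutual information: I(X;Y|Z) = H(X|Z) + H(Y|Z) - H(X,Y|Z)

H(Z) = 0.2812
H(X,Z) = 0.5464 → H(X|Z) = 0.2652
H(Y,Z) = 0.4933 → H(Y|Z) = 0.2121
H(X,Y,Z) = 0.7478 → H(X,Y|Z) = 0.4666

I(X;Y|Z) = 0.2652 + 0.2121 - 0.4666 = 0.0107 dits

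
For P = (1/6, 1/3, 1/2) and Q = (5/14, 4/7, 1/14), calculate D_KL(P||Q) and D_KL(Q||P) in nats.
D_KL(P||Q) = 0.6663, D_KL(Q||P) = 0.4412

KL divergence is not symmetric: D_KL(P||Q) ≠ D_KL(Q||P) in general.

D_KL(P||Q) = 0.6663 nats
D_KL(Q||P) = 0.4412 nats

No, they are not equal!

This asymmetry is why KL divergence is not a true distance metric.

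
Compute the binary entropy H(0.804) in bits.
0.7139 bits

The binary entropy function is:
H(p) = -p log(p) - (1-p) log(1-p)

H(0.804) = -0.804 × log_2(0.804) - 0.196 × log_2(0.196)
H(0.804) = 0.7139 bits

Note: Binary entropy is maximized at p=0.5 (H=1 bit) and minimized at p=0 or p=1 (H=0).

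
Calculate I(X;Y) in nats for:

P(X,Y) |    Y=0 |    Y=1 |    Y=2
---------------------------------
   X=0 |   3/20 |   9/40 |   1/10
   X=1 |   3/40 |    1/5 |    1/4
0.0454 nats

Mutual information: I(X;Y) = H(X) + H(Y) - H(X,Y)

Marginals:
P(X) = (19/40, 21/40), H(X) = 0.6919 nats
P(Y) = (9/40, 17/40, 7/20), H(Y) = 1.0667 nats

Joint entropy: H(X,Y) = 1.7132 nats

I(X;Y) = 0.6919 + 1.0667 - 1.7132 = 0.0454 nats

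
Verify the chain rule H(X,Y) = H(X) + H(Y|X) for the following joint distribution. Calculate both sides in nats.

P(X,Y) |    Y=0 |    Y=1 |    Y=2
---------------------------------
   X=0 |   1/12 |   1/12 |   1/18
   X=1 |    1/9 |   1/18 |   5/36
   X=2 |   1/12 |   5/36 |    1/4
H(X,Y) = 2.0814, H(X) = 1.0508, H(Y|X) = 1.0306 (all in nats)

Chain rule: H(X,Y) = H(X) + H(Y|X)

Left side — joint entropy directly:
H(X,Y) = -Σ p(x,y) log p(x,y) = 2.0814 nats

Right side — compute H(Y|X) from the conditional distributions:
P(X) = (2/9, 11/36, 17/36), so H(X) = 1.0508 nats
H(Y|X) = Σ_x P(X=x) · H(Y|X=x):
  P(Y|X=0) = (3/8, 3/8, 1/4), H(Y|X=0) = 1.0822, weight P(X=0) = 2/9
  P(Y|X=1) = (4/11, 2/11, 5/11), H(Y|X=1) = 1.0362, weight P(X=1) = 11/36
  P(Y|X=2) = (3/17, 5/17, 9/17), H(Y|X=2) = 1.0027, weight P(X=2) = 17/36
H(Y|X) = 1.0306 nats

H(X) + H(Y|X) = 1.0508 + 1.0306 = 2.0814 nats

Both sides equal 2.0814 nats. ✓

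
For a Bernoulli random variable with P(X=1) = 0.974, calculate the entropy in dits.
0.0524 dits

The binary entropy function is:
H(p) = -p log(p) - (1-p) log(1-p)

H(0.974) = -0.974 × log_10(0.974) - 0.026 × log_10(0.026)
H(0.974) = 0.0524 dits

Note: Binary entropy is maximized at p=0.5 (H=1 bit) and minimized at p=0 or p=1 (H=0).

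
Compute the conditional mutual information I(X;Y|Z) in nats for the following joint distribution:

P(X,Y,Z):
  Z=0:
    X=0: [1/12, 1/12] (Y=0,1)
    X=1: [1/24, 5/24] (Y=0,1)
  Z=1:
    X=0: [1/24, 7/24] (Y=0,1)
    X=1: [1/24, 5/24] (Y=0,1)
0.0274 nats

Conditional mutual information: I(X;Y|Z) = H(X|Z) + H(Y|Z) - H(X,Y|Z)

H(Z) = 0.6792
H(X,Z) = 1.3580 → H(X|Z) = 0.6788
H(Y,Z) = 1.1730 → H(Y|Z) = 0.4938
H(X,Y,Z) = 1.8244 → H(X,Y|Z) = 1.1452

I(X;Y|Z) = 0.6788 + 0.4938 - 1.1452 = 0.0274 nats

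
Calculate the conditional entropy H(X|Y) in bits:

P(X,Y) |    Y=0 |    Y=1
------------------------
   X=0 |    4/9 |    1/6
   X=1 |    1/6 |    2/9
0.8997 bits

Using the chain rule: H(X|Y) = H(X,Y) - H(Y)

First, compute H(X,Y) = 1.8638 bits

Marginal P(Y) = (11/18, 7/18)
H(Y) = 0.9641 bits

H(X|Y) = H(X,Y) - H(Y) = 1.8638 - 0.9641 = 0.8997 bits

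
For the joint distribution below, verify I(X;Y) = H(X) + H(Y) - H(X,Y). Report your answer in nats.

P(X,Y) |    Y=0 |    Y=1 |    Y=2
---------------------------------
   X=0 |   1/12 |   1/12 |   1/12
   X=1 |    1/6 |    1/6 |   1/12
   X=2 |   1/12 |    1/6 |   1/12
I(X;Y) = 0.0168 nats

Mutual information has multiple equivalent forms:
- I(X;Y) = H(X) - H(X|Y)
- I(X;Y) = H(Y) - H(Y|X)
- I(X;Y) = H(X) + H(Y) - H(X,Y)

Computing all quantities:
H(X) = 1.0776, H(Y) = 1.0776, H(X,Y) = 2.1383
H(X|Y) = 1.0608, H(Y|X) = 1.0608

Verification:
H(X) - H(X|Y) = 1.0776 - 1.0608 = 0.0168
H(Y) - H(Y|X) = 1.0776 - 1.0608 = 0.0168
H(X) + H(Y) - H(X,Y) = 1.0776 + 1.0776 - 2.1383 = 0.0168

All forms give I(X;Y) = 0.0168 nats. ✓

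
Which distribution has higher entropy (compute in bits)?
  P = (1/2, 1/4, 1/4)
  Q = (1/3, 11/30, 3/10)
Q

Computing entropies in bits:
H(P) = 1.5000
H(Q) = 1.5801

Distribution Q has higher entropy.

Intuition: The distribution closer to uniform (more spread out) has higher entropy.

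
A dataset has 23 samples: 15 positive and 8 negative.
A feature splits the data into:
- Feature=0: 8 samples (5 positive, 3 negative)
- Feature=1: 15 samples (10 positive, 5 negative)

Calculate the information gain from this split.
0.0012 bits

Information Gain = H(Y) - H(Y|Feature)

Before split:
P(positive) = 15/23 = 0.6522
H(Y) = 0.9321 bits

After split:
Feature=0: H = 0.9544 bits (weight = 8/23)
Feature=1: H = 0.9183 bits (weight = 15/23)
H(Y|Feature) = (8/23)×0.9544 + (15/23)×0.9183 = 0.9309 bits

Information Gain = 0.9321 - 0.9309 = 0.0012 bits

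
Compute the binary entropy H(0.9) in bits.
0.4690 bits

The binary entropy function is:
H(p) = -p log(p) - (1-p) log(1-p)

H(0.9) = -0.9 × log_2(0.9) - 0.1 × log_2(0.1)
H(0.9) = 0.4690 bits

Note: Binary entropy is maximized at p=0.5 (H=1 bit) and minimized at p=0 or p=1 (H=0).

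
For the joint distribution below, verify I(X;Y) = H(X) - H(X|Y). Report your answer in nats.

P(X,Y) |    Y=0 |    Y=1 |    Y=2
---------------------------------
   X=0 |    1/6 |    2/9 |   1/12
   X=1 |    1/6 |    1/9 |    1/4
I(X;Y) = 0.0609 nats

Mutual information has multiple equivalent forms:
- I(X;Y) = H(X) - H(X|Y)
- I(X;Y) = H(Y) - H(Y|X)
- I(X;Y) = H(X) + H(Y) - H(X,Y)

Computing all quantities:
H(X) = 0.6916, H(Y) = 1.0986, H(X,Y) = 1.7293
H(X|Y) = 0.6307, H(Y|X) = 1.0377

Verification:
H(X) - H(X|Y) = 0.6916 - 0.6307 = 0.0609
H(Y) - H(Y|X) = 1.0986 - 1.0377 = 0.0609
H(X) + H(Y) - H(X,Y) = 0.6916 + 1.0986 - 1.7293 = 0.0609

All forms give I(X;Y) = 0.0609 nats. ✓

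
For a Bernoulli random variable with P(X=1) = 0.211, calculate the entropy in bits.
0.7434 bits

The binary entropy function is:
H(p) = -p log(p) - (1-p) log(1-p)

H(0.211) = -0.211 × log_2(0.211) - 0.789 × log_2(0.789)
H(0.211) = 0.7434 bits

Note: Binary entropy is maximized at p=0.5 (H=1 bit) and minimized at p=0 or p=1 (H=0).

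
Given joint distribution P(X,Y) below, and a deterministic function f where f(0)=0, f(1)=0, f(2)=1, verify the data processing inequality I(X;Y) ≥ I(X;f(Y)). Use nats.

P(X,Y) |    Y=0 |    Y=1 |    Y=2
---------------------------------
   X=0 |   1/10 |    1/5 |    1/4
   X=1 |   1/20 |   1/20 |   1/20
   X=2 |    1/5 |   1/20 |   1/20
I(X;Y) = 0.1011, I(X;f(Y)) = 0.0378, inequality holds: 0.1011 ≥ 0.0378

Data Processing Inequality: For any Markov chain X → Y → Z, we have I(X;Y) ≥ I(X;Z).

Here Z = f(Y) is a deterministic function of Y, forming X → Y → Z.

Original I(X;Y) = 0.1011 nats

After applying f:
P(X,Z) where Z=f(Y):
- P(X,Z=0) = P(X,Y=0) + P(X,Y=1)
- P(X,Z=1) = P(X,Y=2)

I(X;Z) = I(X;f(Y)) = 0.0378 nats

Verification: 0.1011 ≥ 0.0378 ✓

Information cannot be created by processing; the function f can only lose information about X.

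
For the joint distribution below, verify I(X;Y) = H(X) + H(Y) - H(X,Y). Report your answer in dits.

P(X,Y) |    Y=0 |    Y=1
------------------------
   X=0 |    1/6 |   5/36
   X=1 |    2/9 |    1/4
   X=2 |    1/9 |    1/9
I(X;Y) = 0.0009 dits

Mutual information has multiple equivalent forms:
- I(X;Y) = H(X) - H(X|Y)
- I(X;Y) = H(Y) - H(Y|X)
- I(X;Y) = H(X) + H(Y) - H(X,Y)

Computing all quantities:
H(X) = 0.4564, H(Y) = 0.3010, H(X,Y) = 0.7565
H(X|Y) = 0.4555, H(Y|X) = 0.3001

Verification:
H(X) - H(X|Y) = 0.4564 - 0.4555 = 0.0009
H(Y) - H(Y|X) = 0.3010 - 0.3001 = 0.0009
H(X) + H(Y) - H(X,Y) = 0.4564 + 0.3010 - 0.7565 = 0.0009

All forms give I(X;Y) = 0.0009 dits. ✓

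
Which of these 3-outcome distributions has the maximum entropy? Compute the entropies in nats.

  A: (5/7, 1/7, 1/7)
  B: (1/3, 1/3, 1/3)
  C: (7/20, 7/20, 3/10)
B

For a discrete distribution over n outcomes, entropy is maximized by the uniform distribution.

Computing entropies:
H(A) = 0.7963 nats
H(B) = 1.0986 nats
H(C) = 1.0961 nats

The uniform distribution (where all probabilities equal 1/3) achieves the maximum entropy of log_e(3) = 1.0986 nats.

Distribution B has the highest entropy.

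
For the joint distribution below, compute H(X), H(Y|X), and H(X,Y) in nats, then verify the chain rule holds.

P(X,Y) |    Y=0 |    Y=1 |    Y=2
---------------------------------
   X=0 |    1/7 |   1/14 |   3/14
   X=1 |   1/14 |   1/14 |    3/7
H(X,Y) = 1.5367, H(X) = 0.6829, H(Y|X) = 0.8538 (all in nats)

Chain rule: H(X,Y) = H(X) + H(Y|X)

Left side — joint entropy directly:
H(X,Y) = -Σ p(x,y) log p(x,y) = 1.5367 nats

Right side — compute H(Y|X) from the conditional distributions:
P(X) = (3/7, 4/7), so H(X) = 0.6829 nats
H(Y|X) = Σ_x P(X=x) · H(Y|X=x):
  P(Y|X=0) = (1/3, 1/6, 1/2), H(Y|X=0) = 1.0114, weight P(X=0) = 3/7
  P(Y|X=1) = (1/8, 1/8, 3/4), H(Y|X=1) = 0.7356, weight P(X=1) = 4/7
H(Y|X) = 0.8538 nats

H(X) + H(Y|X) = 0.6829 + 0.8538 = 1.5367 nats

Both sides equal 1.5367 nats. ✓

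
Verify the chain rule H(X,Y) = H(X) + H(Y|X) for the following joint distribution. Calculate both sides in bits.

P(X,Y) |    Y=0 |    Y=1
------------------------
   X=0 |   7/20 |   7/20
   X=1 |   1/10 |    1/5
H(X,Y) = 1.8568, H(X) = 0.8813, H(Y|X) = 0.9755 (all in bits)

Chain rule: H(X,Y) = H(X) + H(Y|X)

Left side — joint entropy directly:
H(X,Y) = -Σ p(x,y) log p(x,y) = 1.8568 bits

Right side — compute H(Y|X) from the conditional distributions:
P(X) = (7/10, 3/10), so H(X) = 0.8813 bits
H(Y|X) = Σ_x P(X=x) · H(Y|X=x):
  P(Y|X=0) = (1/2, 1/2), H(Y|X=0) = 1.0000, weight P(X=0) = 7/10
  P(Y|X=1) = (1/3, 2/3), H(Y|X=1) = 0.9183, weight P(X=1) = 3/10
H(Y|X) = 0.9755 bits

H(X) + H(Y|X) = 0.8813 + 0.9755 = 1.8568 bits

Both sides equal 1.8568 bits. ✓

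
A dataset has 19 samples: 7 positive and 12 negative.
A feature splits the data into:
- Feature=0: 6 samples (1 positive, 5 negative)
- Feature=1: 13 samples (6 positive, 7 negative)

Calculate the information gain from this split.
0.0629 bits

Information Gain = H(Y) - H(Y|Feature)

Before split:
P(positive) = 7/19 = 0.3684
H(Y) = 0.9495 bits

After split:
Feature=0: H = 0.6500 bits (weight = 6/19)
Feature=1: H = 0.9957 bits (weight = 13/19)
H(Y|Feature) = (6/19)×0.6500 + (13/19)×0.9957 = 0.8866 bits

Information Gain = 0.9495 - 0.8866 = 0.0629 bits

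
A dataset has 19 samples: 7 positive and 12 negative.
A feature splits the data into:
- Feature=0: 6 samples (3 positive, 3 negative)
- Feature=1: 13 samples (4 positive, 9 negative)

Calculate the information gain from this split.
0.0244 bits

Information Gain = H(Y) - H(Y|Feature)

Before split:
P(positive) = 7/19 = 0.3684
H(Y) = 0.9495 bits

After split:
Feature=0: H = 1.0000 bits (weight = 6/19)
Feature=1: H = 0.8905 bits (weight = 13/19)
H(Y|Feature) = (6/19)×1.0000 + (13/19)×0.8905 = 0.9251 bits

Information Gain = 0.9495 - 0.9251 = 0.0244 bits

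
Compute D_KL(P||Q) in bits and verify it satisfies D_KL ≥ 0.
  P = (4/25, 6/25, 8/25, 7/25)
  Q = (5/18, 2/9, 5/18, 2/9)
0.0580 bits

KL divergence satisfies the Gibbs inequality: D_KL(P||Q) ≥ 0 for all distributions P, Q.

D_KL(P||Q) = Σ p(x) log(p(x)/q(x))
Term by term:
  x=0: 4/25 × log_2[(4/25)/(5/18)] = -0.1273
  x=1: 6/25 × log_2[(6/25)/(2/9)] = 0.0266
  x=2: 8/25 × log_2[(8/25)/(5/18)] = 0.0653
  x=3: 7/25 × log_2[(7/25)/(2/9)] = 0.0934
D_KL(P||Q) = 0.0580 bits

D_KL(P||Q) = 0.0580 ≥ 0 ✓

This non-negativity is a fundamental property: relative entropy cannot be negative because it measures how different Q is from P.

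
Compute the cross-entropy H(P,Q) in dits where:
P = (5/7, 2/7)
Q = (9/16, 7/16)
0.2811 dits

Cross-entropy: H(P,Q) = -Σ p(x) log q(x)

Alternatively: H(P,Q) = H(P) + D_KL(P||Q)
H(P) = 0.2598 dits
D_KL(P||Q) = 0.0212 dits

H(P,Q) = 0.2598 + 0.0212 = 0.2811 dits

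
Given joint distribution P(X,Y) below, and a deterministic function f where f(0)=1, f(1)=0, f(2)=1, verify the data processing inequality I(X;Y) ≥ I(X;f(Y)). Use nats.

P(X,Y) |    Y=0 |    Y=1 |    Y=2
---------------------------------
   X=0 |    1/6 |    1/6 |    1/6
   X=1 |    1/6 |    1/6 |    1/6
I(X;Y) = 0.0000, I(X;f(Y)) = 0.0000, inequality holds: 0.0000 ≥ 0.0000

Data Processing Inequality: For any Markov chain X → Y → Z, we have I(X;Y) ≥ I(X;Z).

Here Z = f(Y) is a deterministic function of Y, forming X → Y → Z.

Original I(X;Y) = 0.0000 nats

After applying f:
P(X,Z) where Z=f(Y):
- P(X,Z=0) = P(X,Y=1)
- P(X,Z=1) = P(X,Y=0) + P(X,Y=2)

I(X;Z) = I(X;f(Y)) = 0.0000 nats

Verification: 0.0000 ≥ 0.0000 ✓

Information cannot be created by processing; the function f can only lose information about X.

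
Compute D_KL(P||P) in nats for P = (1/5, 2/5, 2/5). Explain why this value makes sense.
0.0000 nats

KL divergence satisfies the Gibbs inequality: D_KL(P||Q) ≥ 0 for all distributions P, Q.

D_KL(P||Q) = Σ p(x) log(p(x)/q(x))
Each term is p(x) × log_e(p(x)/p(x)) = p(x) × log_e(1) = 0, so the sum is 0.
D_KL(P||Q) = 0.0000 nats

When P = Q, the KL divergence is exactly 0, as there is no 'divergence' between identical distributions.

This non-negativity is a fundamental property: relative entropy cannot be negative because it measures how different Q is from P.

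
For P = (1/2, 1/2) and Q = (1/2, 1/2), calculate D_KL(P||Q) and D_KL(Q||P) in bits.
D_KL(P||Q) = 0.0000, D_KL(Q||P) = 0.0000

KL divergence is not symmetric: D_KL(P||Q) ≠ D_KL(Q||P) in general.

D_KL(P||Q) = 0.0000 bits
D_KL(Q||P) = 0.0000 bits

In this case they happen to be equal (to 4 decimal places).

This asymmetry is why KL divergence is not a true distance metric.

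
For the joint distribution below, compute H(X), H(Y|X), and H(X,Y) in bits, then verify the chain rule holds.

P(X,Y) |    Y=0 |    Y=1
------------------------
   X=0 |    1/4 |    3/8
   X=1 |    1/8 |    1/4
H(X,Y) = 1.9056, H(X) = 0.9544, H(Y|X) = 0.9512 (all in bits)

Chain rule: H(X,Y) = H(X) + H(Y|X)

Left side — joint entropy directly:
H(X,Y) = -Σ p(x,y) log p(x,y) = 1.9056 bits

Right side — compute H(Y|X) from the conditional distributions:
P(X) = (5/8, 3/8), so H(X) = 0.9544 bits
H(Y|X) = Σ_x P(X=x) · H(Y|X=x):
  P(Y|X=0) = (2/5, 3/5), H(Y|X=0) = 0.9710, weight P(X=0) = 5/8
  P(Y|X=1) = (1/3, 2/3), H(Y|X=1) = 0.9183, weight P(X=1) = 3/8
H(Y|X) = 0.9512 bits

H(X) + H(Y|X) = 0.9544 + 0.9512 = 1.9056 bits

Both sides equal 1.9056 bits. ✓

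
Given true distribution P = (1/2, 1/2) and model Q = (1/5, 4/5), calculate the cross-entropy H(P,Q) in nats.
0.9163 nats

Cross-entropy: H(P,Q) = -Σ p(x) log q(x)

Alternatively: H(P,Q) = H(P) + D_KL(P||Q)
H(P) = 0.6931 nats
D_KL(P||Q) = 0.2231 nats

H(P,Q) = 0.6931 + 0.2231 = 0.9163 nats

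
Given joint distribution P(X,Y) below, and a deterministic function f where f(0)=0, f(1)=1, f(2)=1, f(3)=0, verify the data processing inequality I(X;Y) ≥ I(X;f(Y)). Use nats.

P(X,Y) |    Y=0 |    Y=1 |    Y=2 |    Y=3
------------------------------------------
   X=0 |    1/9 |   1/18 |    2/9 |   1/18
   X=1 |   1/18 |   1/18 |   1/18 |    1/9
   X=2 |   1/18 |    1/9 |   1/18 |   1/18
I(X;Y) = 0.0897, I(X;f(Y)) = 0.0190, inequality holds: 0.0897 ≥ 0.0190

Data Processing Inequality: For any Markov chain X → Y → Z, we have I(X;Y) ≥ I(X;Z).

Here Z = f(Y) is a deterministic function of Y, forming X → Y → Z.

Original I(X;Y) = 0.0897 nats

After applying f:
P(X,Z) where Z=f(Y):
- P(X,Z=0) = P(X,Y=0) + P(X,Y=3)
- P(X,Z=1) = P(X,Y=1) + P(X,Y=2)

I(X;Z) = I(X;f(Y)) = 0.0190 nats

Verification: 0.0897 ≥ 0.0190 ✓

Information cannot be created by processing; the function f can only lose information about X.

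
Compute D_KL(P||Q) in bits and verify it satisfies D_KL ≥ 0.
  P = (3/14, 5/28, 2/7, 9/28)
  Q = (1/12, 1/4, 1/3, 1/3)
0.1249 bits

KL divergence satisfies the Gibbs inequality: D_KL(P||Q) ≥ 0 for all distributions P, Q.

D_KL(P||Q) = Σ p(x) log(p(x)/q(x))
Term by term:
  x=0: 3/14 × log_2[(3/14)/(1/12)] = 0.2920
  x=1: 5/28 × log_2[(5/28)/(1/4)] = -0.0867
  x=2: 2/7 × log_2[(2/7)/(1/3)] = -0.0635
  x=3: 9/28 × log_2[(9/28)/(1/3)] = -0.0169
D_KL(P||Q) = 0.1249 bits

D_KL(P||Q) = 0.1249 ≥ 0 ✓

This non-negativity is a fundamental property: relative entropy cannot be negative because it measures how different Q is from P.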